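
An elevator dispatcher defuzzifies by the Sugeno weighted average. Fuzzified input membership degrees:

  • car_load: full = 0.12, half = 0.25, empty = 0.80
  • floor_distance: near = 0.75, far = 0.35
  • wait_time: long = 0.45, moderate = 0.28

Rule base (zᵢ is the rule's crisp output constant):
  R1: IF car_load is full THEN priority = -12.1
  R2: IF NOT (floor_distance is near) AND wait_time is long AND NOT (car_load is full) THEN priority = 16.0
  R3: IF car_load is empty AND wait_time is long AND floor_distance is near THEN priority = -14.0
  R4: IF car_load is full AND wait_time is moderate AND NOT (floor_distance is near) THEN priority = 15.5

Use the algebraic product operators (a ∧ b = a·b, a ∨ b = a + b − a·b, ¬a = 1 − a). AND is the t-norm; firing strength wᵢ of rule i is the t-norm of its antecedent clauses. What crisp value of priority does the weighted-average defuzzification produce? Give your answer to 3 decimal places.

-7.072

R1 (z=-12.1): full=0.12 → w = 0.1200
R2 (z=16.0): ¬near=1−0.75=0.25, long=0.45, ¬full=1−0.12=0.88; AND[a·b] → w = 0.0990
R3 (z=-14.0): empty=0.80, long=0.45, near=0.75; AND[a·b] → w = 0.2700
R4 (z=15.5): full=0.12, moderate=0.28, ¬near=1−0.75=0.25; AND[a·b] → w = 0.0084
Weighted average = (0.1200·-12.1 + 0.0990·16.0 + 0.2700·-14.0 + 0.0084·15.5) / (0.1200 + 0.0990 + 0.2700 + 0.0084)
  = -3.5178 / 0.4974 = -7.072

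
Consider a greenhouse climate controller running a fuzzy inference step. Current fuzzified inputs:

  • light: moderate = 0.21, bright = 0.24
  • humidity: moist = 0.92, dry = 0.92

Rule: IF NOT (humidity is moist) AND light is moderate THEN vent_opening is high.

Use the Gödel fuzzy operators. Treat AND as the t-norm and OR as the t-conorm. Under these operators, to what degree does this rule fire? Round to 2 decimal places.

0.08

firing strength: ¬moist=1−0.92=0.08, moderate=0.21; AND[min(a, b)] → w = 0.08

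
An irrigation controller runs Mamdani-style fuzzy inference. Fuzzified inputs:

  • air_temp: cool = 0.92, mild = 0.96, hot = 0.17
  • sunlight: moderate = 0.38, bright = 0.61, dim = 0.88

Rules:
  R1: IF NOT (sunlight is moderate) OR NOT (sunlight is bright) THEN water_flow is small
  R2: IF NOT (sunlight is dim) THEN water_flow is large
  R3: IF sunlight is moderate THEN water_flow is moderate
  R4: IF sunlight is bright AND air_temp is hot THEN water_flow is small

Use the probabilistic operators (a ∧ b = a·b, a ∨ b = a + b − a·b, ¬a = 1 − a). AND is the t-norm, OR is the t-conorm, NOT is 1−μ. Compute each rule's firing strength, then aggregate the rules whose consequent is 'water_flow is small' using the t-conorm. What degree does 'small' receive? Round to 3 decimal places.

0.792

R1: ¬moderate=1−0.38=0.62, ¬bright=1−0.61=0.39; OR[a + b − a·b] → w = 0.7682
R2: ¬dim=1−0.88=0.12 → w = 0.1200
R3: moderate=0.38 → w = 0.3800
R4: bright=0.61, hot=0.17; AND[a·b] → w = 0.1037
Rules with consequent 'small': {R1, R4} → strengths 0.7682, 0.1037
Aggregate via t-conorm [a + b − a·b]: 0.7922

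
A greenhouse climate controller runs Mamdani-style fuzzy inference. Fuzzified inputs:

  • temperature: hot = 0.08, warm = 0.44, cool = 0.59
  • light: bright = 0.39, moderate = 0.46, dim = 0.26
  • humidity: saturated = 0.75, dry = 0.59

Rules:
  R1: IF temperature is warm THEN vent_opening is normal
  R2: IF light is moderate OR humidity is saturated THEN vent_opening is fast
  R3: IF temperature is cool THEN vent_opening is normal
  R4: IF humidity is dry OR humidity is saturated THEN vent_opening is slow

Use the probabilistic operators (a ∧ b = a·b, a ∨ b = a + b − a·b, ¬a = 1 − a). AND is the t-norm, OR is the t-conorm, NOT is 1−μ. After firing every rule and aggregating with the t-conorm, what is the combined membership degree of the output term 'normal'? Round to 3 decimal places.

R1: warm=0.44 → w = 0.4400
R2: moderate=0.46, saturated=0.75; OR[a + b − a·b] → w = 0.8650
R3: cool=0.59 → w = 0.5900
R4: dry=0.59, saturated=0.75; OR[a + b − a·b] → w = 0.8975
Rules with consequent 'normal': {R1, R3} → strengths 0.4400, 0.5900
Aggregate via t-conorm [a + b − a·b]: 0.7704

0.770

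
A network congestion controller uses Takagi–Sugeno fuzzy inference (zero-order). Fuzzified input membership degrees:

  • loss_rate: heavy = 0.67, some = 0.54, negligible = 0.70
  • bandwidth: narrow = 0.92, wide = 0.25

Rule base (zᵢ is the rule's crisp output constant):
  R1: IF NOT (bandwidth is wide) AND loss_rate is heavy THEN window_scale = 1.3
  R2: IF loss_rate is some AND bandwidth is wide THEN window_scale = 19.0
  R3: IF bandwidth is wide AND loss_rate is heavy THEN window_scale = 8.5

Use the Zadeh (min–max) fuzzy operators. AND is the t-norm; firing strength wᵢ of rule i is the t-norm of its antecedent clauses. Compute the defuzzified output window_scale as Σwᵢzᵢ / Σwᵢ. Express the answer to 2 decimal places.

6.62

R1 (z=1.3): ¬wide=1−0.25=0.75, heavy=0.67; AND[min(a, b)] → w = 0.67
R2 (z=19.0): some=0.54, wide=0.25; AND[min(a, b)] → w = 0.25
R3 (z=8.5): wide=0.25, heavy=0.67; AND[min(a, b)] → w = 0.25
Weighted average = (0.67·1.3 + 0.25·19.0 + 0.25·8.5) / (0.67 + 0.25 + 0.25)
  = 7.7460 / 1.1700 = 6.62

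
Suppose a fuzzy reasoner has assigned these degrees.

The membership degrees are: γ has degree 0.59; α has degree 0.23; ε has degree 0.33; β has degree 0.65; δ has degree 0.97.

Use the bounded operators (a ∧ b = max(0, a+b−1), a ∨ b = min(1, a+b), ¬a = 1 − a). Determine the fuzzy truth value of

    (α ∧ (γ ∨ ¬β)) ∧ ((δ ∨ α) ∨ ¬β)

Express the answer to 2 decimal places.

¬β = 1 − 0.65 = 0.35
γ ∨ ¬β = min(1, a+b) on (0.59, 0.35) = 0.94
α ∧ (γ ∨ ¬β) = max(0, a+b−1) on (0.23, 0.94) = 0.17
δ ∨ α = min(1, a+b) on (0.97, 0.23) = 1.00
¬β = 1 − 0.65 = 0.35
(δ ∨ α) ∨ ¬β = min(1, a+b) on (1.00, 0.35) = 1.00
(α ∧ (γ ∨ ¬β)) ∧ ((δ ∨ α) ∨ ¬β) = max(0, a+b−1) on (0.17, 1.00) = 0.17

0.17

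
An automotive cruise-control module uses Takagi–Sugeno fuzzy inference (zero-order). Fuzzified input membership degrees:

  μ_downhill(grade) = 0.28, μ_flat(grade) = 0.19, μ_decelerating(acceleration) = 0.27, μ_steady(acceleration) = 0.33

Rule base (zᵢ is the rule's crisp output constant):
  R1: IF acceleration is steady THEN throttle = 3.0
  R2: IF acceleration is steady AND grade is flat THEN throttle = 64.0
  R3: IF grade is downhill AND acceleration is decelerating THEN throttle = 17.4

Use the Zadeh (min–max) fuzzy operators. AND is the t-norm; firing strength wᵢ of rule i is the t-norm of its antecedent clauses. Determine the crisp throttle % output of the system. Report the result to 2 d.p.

22.59

R1 (z=3.0): steady=0.33 → w = 0.33
R2 (z=64.0): steady=0.33, flat=0.19; AND[min(a, b)] → w = 0.19
R3 (z=17.4): downhill=0.28, decelerating=0.27; AND[min(a, b)] → w = 0.27
Weighted average = (0.33·3.0 + 0.19·64.0 + 0.27·17.4) / (0.33 + 0.19 + 0.27)
  = 17.8480 / 0.7900 = 22.59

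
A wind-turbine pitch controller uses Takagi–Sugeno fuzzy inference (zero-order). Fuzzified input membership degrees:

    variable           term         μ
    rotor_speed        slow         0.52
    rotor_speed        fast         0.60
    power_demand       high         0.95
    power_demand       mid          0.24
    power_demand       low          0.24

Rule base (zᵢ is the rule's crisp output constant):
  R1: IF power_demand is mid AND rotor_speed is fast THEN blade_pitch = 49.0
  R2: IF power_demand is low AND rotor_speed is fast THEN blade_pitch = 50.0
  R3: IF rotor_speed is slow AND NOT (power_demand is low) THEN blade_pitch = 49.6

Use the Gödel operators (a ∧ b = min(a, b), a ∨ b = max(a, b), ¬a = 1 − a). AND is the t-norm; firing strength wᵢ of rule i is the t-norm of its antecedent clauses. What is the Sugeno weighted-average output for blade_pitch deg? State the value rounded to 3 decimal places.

49.552

R1 (z=49.0): mid=0.24, fast=0.60; AND[min(a, b)] → w = 0.24
R2 (z=50.0): low=0.24, fast=0.60; AND[min(a, b)] → w = 0.24
R3 (z=49.6): slow=0.52, ¬low=1−0.24=0.76; AND[min(a, b)] → w = 0.52
Weighted average = (0.24·49.0 + 0.24·50.0 + 0.52·49.6) / (0.24 + 0.24 + 0.52)
  = 49.5520 / 1.0000 = 49.552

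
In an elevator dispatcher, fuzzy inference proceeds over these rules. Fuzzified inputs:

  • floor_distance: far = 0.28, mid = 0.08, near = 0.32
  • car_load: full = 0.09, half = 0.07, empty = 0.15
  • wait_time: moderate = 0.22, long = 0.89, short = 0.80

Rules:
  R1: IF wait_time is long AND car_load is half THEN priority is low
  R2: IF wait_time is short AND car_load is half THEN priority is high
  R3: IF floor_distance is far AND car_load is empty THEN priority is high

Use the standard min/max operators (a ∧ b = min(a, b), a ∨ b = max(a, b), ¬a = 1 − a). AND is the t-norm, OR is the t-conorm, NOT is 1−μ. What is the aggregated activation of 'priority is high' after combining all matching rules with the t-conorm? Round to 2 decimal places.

R1: long=0.89, half=0.07; AND[min(a, b)] → w = 0.07
R2: short=0.80, half=0.07; AND[min(a, b)] → w = 0.07
R3: far=0.28, empty=0.15; AND[min(a, b)] → w = 0.15
Rules with consequent 'high': {R2, R3} → strengths 0.07, 0.15
Aggregate via t-conorm [max(a, b)]: 0.15

0.15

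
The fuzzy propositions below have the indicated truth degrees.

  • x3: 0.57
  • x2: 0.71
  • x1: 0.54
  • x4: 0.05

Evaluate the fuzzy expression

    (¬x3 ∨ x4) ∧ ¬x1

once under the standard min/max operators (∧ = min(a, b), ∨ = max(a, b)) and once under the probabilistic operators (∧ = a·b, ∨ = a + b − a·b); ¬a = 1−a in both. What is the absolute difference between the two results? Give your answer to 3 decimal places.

0.219

Under standard min/max:
  ¬x3 = 1 − 0.57 = 0.43
  ¬x3 ∨ x4 = max(a, b) on (0.43, 0.05) = 0.43
  ¬x1 = 1 − 0.54 = 0.46
  (¬x3 ∨ x4) ∧ ¬x1 = min(a, b) on (0.43, 0.46) = 0.43
  → value = 0.4300
Under probabilistic:
  ¬x3 = 1 − 0.5700 = 0.4300
  ¬x3 ∨ x4 = a + b − a·b on (0.4300, 0.0500) = 0.4585
  ¬x1 = 1 − 0.5400 = 0.4600
  (¬x3 ∨ x4) ∧ ¬x1 = a·b on (0.4585, 0.4600) = 0.2109
  → value = 0.2109
|0.4300 − 0.2109| = 0.219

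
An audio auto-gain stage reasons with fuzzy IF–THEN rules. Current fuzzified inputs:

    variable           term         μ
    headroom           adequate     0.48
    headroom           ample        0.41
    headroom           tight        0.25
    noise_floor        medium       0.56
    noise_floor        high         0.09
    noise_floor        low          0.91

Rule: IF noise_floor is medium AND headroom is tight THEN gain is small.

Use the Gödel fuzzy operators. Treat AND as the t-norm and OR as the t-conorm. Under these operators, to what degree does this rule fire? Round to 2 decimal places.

0.25

firing strength: medium=0.56, tight=0.25; AND[min(a, b)] → w = 0.25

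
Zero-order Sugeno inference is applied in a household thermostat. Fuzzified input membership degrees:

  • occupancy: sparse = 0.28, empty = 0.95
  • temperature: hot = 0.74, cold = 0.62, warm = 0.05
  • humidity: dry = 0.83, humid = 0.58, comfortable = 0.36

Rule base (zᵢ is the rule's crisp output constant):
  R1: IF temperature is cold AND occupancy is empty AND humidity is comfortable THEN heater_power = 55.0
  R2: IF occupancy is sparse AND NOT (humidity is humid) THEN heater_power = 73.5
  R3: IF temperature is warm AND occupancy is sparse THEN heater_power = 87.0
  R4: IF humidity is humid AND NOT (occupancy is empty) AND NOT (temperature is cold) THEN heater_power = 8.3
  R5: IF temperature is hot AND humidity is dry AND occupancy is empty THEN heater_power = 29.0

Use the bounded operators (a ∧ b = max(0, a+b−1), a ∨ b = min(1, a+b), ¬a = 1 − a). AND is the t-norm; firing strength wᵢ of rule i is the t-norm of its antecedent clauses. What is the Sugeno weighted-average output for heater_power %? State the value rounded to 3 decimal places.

29.000

R1 (z=55.0): cold=0.62, empty=0.95, comfortable=0.36; AND[max(0, a+b−1)] → w = 0.00
R2 (z=73.5): sparse=0.28, ¬humid=1−0.58=0.42; AND[max(0, a+b−1)] → w = 0.00
R3 (z=87.0): warm=0.05, sparse=0.28; AND[max(0, a+b−1)] → w = 0.00
R4 (z=8.3): humid=0.58, ¬empty=1−0.95=0.05, ¬cold=1−0.62=0.38; AND[max(0, a+b−1)] → w = 0.00
R5 (z=29.0): hot=0.74, dry=0.83, empty=0.95; AND[max(0, a+b−1)] → w = 0.52
Weighted average = (0.00·55.0 + 0.00·73.5 + 0.00·87.0 + 0.00·8.3 + 0.52·29.0) / (0.00 + 0.00 + 0.00 + 0.00 + 0.52)
  = 15.0800 / 0.5200 = 29.000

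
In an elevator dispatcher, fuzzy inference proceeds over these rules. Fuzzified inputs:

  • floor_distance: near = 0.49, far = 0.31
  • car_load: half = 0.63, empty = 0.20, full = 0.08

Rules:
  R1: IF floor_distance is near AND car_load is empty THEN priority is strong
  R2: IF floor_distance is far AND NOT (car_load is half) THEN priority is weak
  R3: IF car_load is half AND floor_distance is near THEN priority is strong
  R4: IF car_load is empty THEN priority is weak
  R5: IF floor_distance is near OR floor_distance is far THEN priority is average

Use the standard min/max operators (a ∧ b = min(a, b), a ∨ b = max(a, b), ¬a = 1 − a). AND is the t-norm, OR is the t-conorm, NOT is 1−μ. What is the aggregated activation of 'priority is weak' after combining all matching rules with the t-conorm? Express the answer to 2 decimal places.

0.31

R1: near=0.49, empty=0.20; AND[min(a, b)] → w = 0.20
R2: far=0.31, ¬half=1−0.63=0.37; AND[min(a, b)] → w = 0.31
R3: half=0.63, near=0.49; AND[min(a, b)] → w = 0.49
R4: empty=0.20 → w = 0.20
R5: near=0.49, far=0.31; OR[max(a, b)] → w = 0.49
Rules with consequent 'weak': {R2, R4} → strengths 0.31, 0.20
Aggregate via t-conorm [max(a, b)]: 0.31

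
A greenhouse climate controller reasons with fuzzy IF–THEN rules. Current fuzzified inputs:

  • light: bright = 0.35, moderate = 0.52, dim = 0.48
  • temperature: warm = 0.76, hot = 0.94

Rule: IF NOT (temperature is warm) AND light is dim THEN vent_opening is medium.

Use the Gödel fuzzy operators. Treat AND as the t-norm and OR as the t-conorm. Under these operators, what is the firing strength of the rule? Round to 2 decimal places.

0.24

firing strength: ¬warm=1−0.76=0.24, dim=0.48; AND[min(a, b)] → w = 0.24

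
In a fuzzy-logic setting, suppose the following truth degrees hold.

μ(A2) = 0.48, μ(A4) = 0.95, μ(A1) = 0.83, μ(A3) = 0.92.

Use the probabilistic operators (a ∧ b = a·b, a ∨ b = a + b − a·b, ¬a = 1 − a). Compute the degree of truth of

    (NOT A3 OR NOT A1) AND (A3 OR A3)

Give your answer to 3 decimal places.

NOT A3 = 1 − 0.9200 = 0.0800
NOT A1 = 1 − 0.8300 = 0.1700
NOT A3 OR NOT A1 = a + b − a·b on (0.0800, 0.1700) = 0.2364
A3 OR A3 = a + b − a·b on (0.9200, 0.9200) = 0.9936
(NOT A3 OR NOT A1) AND (A3 OR A3) = a·b on (0.2364, 0.9936) = 0.2349

0.235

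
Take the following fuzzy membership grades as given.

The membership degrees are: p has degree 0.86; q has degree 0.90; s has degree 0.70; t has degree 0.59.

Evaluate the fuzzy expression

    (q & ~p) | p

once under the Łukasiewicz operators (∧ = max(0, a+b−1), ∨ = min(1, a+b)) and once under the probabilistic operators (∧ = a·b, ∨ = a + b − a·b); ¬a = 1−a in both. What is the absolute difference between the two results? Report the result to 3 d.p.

0.022

Under Łukasiewicz:
  ~p = 1 − 0.86 = 0.14
  q & ~p = max(0, a+b−1) on (0.90, 0.14) = 0.04
  (q & ~p) | p = min(1, a+b) on (0.04, 0.86) = 0.90
  → value = 0.9000
Under probabilistic:
  ~p = 1 − 0.8600 = 0.1400
  q & ~p = a·b on (0.9000, 0.1400) = 0.1260
  (q & ~p) | p = a + b − a·b on (0.1260, 0.8600) = 0.8776
  → value = 0.8776
|0.9000 − 0.8776| = 0.022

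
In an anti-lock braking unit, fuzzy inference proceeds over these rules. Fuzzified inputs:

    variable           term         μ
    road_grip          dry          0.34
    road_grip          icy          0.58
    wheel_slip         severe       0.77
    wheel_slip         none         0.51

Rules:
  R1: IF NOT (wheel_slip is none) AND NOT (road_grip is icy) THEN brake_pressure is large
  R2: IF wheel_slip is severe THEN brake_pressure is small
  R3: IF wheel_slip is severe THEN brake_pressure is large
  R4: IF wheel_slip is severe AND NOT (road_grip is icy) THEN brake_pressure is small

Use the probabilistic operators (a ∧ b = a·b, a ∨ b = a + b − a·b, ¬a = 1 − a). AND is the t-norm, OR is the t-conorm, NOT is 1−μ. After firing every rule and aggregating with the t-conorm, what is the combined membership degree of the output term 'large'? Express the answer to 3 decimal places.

0.817

R1: ¬none=1−0.51=0.49, ¬icy=1−0.58=0.42; AND[a·b] → w = 0.2058
R2: severe=0.77 → w = 0.7700
R3: severe=0.77 → w = 0.7700
R4: severe=0.77, ¬icy=1−0.58=0.42; AND[a·b] → w = 0.3234
Rules with consequent 'large': {R1, R3} → strengths 0.2058, 0.7700
Aggregate via t-conorm [a + b − a·b]: 0.8173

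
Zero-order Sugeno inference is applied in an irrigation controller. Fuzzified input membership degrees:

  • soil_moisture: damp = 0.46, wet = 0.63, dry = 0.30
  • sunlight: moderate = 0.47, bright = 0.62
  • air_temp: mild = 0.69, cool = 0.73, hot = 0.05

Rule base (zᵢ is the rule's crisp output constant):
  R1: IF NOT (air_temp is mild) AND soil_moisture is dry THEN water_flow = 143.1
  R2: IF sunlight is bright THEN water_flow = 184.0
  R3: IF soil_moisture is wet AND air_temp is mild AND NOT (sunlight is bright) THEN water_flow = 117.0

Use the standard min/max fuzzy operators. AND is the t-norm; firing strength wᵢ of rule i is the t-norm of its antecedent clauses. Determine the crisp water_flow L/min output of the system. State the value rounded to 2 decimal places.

R1 (z=143.1): ¬mild=1−0.69=0.31, dry=0.30; AND[min(a, b)] → w = 0.30
R2 (z=184.0): bright=0.62 → w = 0.62
R3 (z=117.0): wet=0.63, mild=0.69, ¬bright=1−0.62=0.38; AND[min(a, b)] → w = 0.38
Weighted average = (0.30·143.1 + 0.62·184.0 + 0.38·117.0) / (0.30 + 0.62 + 0.38)
  = 201.4700 / 1.3000 = 154.98

154.98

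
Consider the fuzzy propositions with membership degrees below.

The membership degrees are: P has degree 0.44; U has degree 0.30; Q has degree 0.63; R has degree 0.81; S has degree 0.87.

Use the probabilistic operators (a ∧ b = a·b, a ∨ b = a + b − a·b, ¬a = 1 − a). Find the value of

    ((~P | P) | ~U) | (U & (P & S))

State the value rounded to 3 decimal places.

0.935

~P = 1 − 0.4400 = 0.5600
~P | P = a + b − a·b on (0.5600, 0.4400) = 0.7536
~U = 1 − 0.3000 = 0.7000
(~P | P) | ~U = a + b − a·b on (0.7536, 0.7000) = 0.9261
P & S = a·b on (0.4400, 0.8700) = 0.3828
U & (P & S) = a·b on (0.3000, 0.3828) = 0.1148
((~P | P) | ~U) | (U & (P & S)) = a + b − a·b on (0.9261, 0.1148) = 0.9346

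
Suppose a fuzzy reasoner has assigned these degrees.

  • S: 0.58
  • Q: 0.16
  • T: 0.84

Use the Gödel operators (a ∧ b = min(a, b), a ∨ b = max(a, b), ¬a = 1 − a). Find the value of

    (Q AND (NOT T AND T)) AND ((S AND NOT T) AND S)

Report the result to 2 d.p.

0.16

NOT T = 1 − 0.84 = 0.16
NOT T AND T = min(a, b) on (0.16, 0.84) = 0.16
Q AND (NOT T AND T) = min(a, b) on (0.16, 0.16) = 0.16
NOT T = 1 − 0.84 = 0.16
S AND NOT T = min(a, b) on (0.58, 0.16) = 0.16
(S AND NOT T) AND S = min(a, b) on (0.16, 0.58) = 0.16
(Q AND (NOT T AND T)) AND ((S AND NOT T) AND S) = min(a, b) on (0.16, 0.16) = 0.16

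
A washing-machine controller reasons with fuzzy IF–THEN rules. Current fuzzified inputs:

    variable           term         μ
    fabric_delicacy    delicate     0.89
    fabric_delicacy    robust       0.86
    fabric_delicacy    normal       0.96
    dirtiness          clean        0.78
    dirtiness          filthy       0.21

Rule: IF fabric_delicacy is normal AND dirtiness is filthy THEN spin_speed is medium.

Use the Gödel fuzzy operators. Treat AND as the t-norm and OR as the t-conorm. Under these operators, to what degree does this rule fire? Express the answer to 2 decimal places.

0.21

firing strength: normal=0.96, filthy=0.21; AND[min(a, b)] → w = 0.21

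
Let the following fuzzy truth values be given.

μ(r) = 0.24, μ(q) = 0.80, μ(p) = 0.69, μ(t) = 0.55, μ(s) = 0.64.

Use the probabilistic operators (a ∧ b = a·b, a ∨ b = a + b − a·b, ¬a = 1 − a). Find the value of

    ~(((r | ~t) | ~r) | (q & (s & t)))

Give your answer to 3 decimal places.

~t = 1 − 0.5500 = 0.4500
r | ~t = a + b − a·b on (0.2400, 0.4500) = 0.5820
~r = 1 − 0.2400 = 0.7600
(r | ~t) | ~r = a + b − a·b on (0.5820, 0.7600) = 0.8997
s & t = a·b on (0.6400, 0.5500) = 0.3520
q & (s & t) = a·b on (0.8000, 0.3520) = 0.2816
((r | ~t) | ~r) | (q & (s & t)) = a + b − a·b on (0.8997, 0.2816) = 0.9279
~(((r | ~t) | ~r) | (q & (s & t))) = 1 − 0.9279 = 0.0721

0.072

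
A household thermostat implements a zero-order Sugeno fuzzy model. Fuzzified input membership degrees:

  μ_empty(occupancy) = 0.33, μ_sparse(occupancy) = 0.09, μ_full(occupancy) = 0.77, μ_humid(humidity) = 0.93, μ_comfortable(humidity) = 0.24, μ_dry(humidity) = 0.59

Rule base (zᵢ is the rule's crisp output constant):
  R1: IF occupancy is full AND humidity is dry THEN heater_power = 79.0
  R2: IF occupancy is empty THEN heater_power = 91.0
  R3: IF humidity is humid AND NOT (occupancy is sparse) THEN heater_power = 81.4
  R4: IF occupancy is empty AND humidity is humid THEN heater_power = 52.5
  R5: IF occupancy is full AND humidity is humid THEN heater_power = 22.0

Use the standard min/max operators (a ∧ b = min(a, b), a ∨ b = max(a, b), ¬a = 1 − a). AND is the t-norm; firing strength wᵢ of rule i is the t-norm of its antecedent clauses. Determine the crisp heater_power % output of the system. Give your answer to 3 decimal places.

R1 (z=79.0): full=0.77, dry=0.59; AND[min(a, b)] → w = 0.59
R2 (z=91.0): empty=0.33 → w = 0.33
R3 (z=81.4): humid=0.93, ¬sparse=1−0.09=0.91; AND[min(a, b)] → w = 0.91
R4 (z=52.5): empty=0.33, humid=0.93; AND[min(a, b)] → w = 0.33
R5 (z=22.0): full=0.77, humid=0.93; AND[min(a, b)] → w = 0.77
Weighted average = (0.59·79.0 + 0.33·91.0 + 0.91·81.4 + 0.33·52.5 + 0.77·22.0) / (0.59 + 0.33 + 0.91 + 0.33 + 0.77)
  = 184.9790 / 2.9300 = 63.133

63.133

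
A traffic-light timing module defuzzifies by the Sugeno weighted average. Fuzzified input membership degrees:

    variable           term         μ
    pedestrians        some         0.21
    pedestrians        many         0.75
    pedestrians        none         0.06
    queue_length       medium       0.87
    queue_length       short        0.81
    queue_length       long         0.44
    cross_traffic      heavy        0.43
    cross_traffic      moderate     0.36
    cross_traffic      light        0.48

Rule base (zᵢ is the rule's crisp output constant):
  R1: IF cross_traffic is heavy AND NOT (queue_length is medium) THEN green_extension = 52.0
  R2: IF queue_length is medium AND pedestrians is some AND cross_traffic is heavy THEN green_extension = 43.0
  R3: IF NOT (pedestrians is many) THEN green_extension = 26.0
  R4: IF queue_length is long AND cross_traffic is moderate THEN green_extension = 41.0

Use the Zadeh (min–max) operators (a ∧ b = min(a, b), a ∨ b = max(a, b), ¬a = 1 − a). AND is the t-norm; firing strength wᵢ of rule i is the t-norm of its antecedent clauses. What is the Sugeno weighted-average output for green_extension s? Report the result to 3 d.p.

R1 (z=52.0): heavy=0.43, ¬medium=1−0.87=0.13; AND[min(a, b)] → w = 0.13
R2 (z=43.0): medium=0.87, some=0.21, heavy=0.43; AND[min(a, b)] → w = 0.21
R3 (z=26.0): ¬many=1−0.75=0.25 → w = 0.25
R4 (z=41.0): long=0.44, moderate=0.36; AND[min(a, b)] → w = 0.36
Weighted average = (0.13·52.0 + 0.21·43.0 + 0.25·26.0 + 0.36·41.0) / (0.13 + 0.21 + 0.25 + 0.36)
  = 37.0500 / 0.9500 = 39.000

39.000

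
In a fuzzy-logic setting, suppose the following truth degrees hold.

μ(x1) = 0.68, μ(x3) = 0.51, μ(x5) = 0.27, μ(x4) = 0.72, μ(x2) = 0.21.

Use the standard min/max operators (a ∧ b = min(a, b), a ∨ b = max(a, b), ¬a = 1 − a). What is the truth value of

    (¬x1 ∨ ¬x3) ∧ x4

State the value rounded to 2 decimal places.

¬x1 = 1 − 0.68 = 0.32
¬x3 = 1 − 0.51 = 0.49
¬x1 ∨ ¬x3 = max(a, b) on (0.32, 0.49) = 0.49
(¬x1 ∨ ¬x3) ∧ x4 = min(a, b) on (0.49, 0.72) = 0.49

0.49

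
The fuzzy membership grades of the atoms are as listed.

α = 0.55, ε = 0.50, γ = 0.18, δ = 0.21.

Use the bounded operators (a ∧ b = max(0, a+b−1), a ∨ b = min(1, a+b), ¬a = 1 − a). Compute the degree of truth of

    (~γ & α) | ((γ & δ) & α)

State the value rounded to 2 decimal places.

0.37

~γ = 1 − 0.18 = 0.82
~γ & α = max(0, a+b−1) on (0.82, 0.55) = 0.37
γ & δ = max(0, a+b−1) on (0.18, 0.21) = 0.00
(γ & δ) & α = max(0, a+b−1) on (0.00, 0.55) = 0.00
(~γ & α) | ((γ & δ) & α) = min(1, a+b) on (0.37, 0.00) = 0.37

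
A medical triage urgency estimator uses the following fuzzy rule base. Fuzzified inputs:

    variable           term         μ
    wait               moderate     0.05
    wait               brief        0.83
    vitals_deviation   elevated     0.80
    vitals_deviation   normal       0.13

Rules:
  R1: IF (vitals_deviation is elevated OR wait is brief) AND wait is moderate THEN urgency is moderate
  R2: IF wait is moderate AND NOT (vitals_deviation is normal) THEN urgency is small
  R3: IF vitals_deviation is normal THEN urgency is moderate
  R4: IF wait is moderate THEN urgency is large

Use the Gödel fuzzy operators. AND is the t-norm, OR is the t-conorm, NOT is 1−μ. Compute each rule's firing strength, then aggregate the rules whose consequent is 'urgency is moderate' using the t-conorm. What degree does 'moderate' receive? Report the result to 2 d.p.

0.13

R1: (elevated=0.80 OR brief=0.83) = 0.83; AND[min(a, b)] with moderate=0.05 → w = 0.05
R2: moderate=0.05, ¬normal=1−0.13=0.87; AND[min(a, b)] → w = 0.05
R3: normal=0.13 → w = 0.13
R4: moderate=0.05 → w = 0.05
Rules with consequent 'moderate': {R1, R3} → strengths 0.05, 0.13
Aggregate via t-conorm [max(a, b)]: 0.13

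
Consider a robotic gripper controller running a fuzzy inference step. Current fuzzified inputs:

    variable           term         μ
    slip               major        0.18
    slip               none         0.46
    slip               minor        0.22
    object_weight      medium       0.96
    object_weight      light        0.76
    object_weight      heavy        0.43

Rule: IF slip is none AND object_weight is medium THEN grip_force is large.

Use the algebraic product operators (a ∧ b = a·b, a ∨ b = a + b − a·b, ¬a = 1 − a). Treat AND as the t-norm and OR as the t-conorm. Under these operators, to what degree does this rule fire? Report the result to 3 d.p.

firing strength: none=0.46, medium=0.96; AND[a·b] → w = 0.4416

0.442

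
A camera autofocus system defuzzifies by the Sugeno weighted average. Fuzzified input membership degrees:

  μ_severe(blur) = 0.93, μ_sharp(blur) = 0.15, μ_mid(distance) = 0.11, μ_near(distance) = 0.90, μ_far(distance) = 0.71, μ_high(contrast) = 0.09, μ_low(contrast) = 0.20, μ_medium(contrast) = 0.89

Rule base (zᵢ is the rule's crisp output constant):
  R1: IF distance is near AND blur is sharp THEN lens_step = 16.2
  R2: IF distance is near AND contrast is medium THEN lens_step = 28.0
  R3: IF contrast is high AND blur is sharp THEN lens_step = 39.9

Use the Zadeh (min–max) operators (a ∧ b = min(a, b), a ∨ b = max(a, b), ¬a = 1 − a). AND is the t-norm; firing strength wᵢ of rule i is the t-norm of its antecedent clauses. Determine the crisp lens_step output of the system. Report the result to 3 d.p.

27.381

R1 (z=16.2): near=0.90, sharp=0.15; AND[min(a, b)] → w = 0.15
R2 (z=28.0): near=0.90, medium=0.89; AND[min(a, b)] → w = 0.89
R3 (z=39.9): high=0.09, sharp=0.15; AND[min(a, b)] → w = 0.09
Weighted average = (0.15·16.2 + 0.89·28.0 + 0.09·39.9) / (0.15 + 0.89 + 0.09)
  = 30.9410 / 1.1300 = 27.381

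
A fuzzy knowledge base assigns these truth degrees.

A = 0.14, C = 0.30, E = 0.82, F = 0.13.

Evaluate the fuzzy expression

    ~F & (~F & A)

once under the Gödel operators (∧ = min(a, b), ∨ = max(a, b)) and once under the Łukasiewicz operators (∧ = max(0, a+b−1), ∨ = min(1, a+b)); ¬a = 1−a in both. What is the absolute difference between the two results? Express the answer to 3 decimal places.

Under Gödel:
  ~F = 1 − 0.13 = 0.87
  ~F = 1 − 0.13 = 0.87
  ~F & A = min(a, b) on (0.87, 0.14) = 0.14
  ~F & (~F & A) = min(a, b) on (0.87, 0.14) = 0.14
  → value = 0.1400
Under Łukasiewicz:
  ~F = 1 − 0.13 = 0.87
  ~F = 1 − 0.13 = 0.87
  ~F & A = max(0, a+b−1) on (0.87, 0.14) = 0.01
  ~F & (~F & A) = max(0, a+b−1) on (0.87, 0.01) = 0.00
  → value = 0.0000
|0.1400 − 0.0000| = 0.140

0.140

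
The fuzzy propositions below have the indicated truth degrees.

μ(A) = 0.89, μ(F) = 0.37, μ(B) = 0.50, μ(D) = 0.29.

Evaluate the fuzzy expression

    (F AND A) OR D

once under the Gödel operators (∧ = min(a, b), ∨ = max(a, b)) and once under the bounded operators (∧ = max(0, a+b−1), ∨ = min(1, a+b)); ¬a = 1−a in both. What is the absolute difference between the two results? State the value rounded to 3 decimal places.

0.180

Under Gödel:
  F AND A = min(a, b) on (0.37, 0.89) = 0.37
  (F AND A) OR D = max(a, b) on (0.37, 0.29) = 0.37
  → value = 0.3700
Under bounded:
  F AND A = max(0, a+b−1) on (0.37, 0.89) = 0.26
  (F AND A) OR D = min(1, a+b) on (0.26, 0.29) = 0.55
  → value = 0.5500
|0.3700 − 0.5500| = 0.180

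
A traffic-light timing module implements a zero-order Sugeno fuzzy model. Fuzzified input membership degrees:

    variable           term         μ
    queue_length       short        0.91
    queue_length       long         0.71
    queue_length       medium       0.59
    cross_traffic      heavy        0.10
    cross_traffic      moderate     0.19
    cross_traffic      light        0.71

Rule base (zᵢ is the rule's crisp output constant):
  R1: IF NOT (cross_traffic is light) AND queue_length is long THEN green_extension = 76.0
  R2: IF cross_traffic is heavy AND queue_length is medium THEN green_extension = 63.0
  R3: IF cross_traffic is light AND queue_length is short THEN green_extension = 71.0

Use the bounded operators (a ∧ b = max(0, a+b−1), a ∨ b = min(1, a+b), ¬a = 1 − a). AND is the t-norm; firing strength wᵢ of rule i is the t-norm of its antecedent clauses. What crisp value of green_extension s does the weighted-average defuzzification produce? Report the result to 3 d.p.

R1 (z=76.0): ¬light=1−0.71=0.29, long=0.71; AND[max(0, a+b−1)] → w = 0.00
R2 (z=63.0): heavy=0.10, medium=0.59; AND[max(0, a+b−1)] → w = 0.00
R3 (z=71.0): light=0.71, short=0.91; AND[max(0, a+b−1)] → w = 0.62
Weighted average = (0.00·76.0 + 0.00·63.0 + 0.62·71.0) / (0.00 + 0.00 + 0.62)
  = 44.0200 / 0.6200 = 71.000

71.000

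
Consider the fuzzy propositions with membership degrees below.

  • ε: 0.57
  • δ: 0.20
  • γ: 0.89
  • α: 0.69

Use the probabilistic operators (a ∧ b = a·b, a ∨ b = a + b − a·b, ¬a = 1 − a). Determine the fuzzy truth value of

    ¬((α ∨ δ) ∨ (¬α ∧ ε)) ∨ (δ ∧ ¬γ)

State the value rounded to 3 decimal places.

α ∨ δ = a + b − a·b on (0.6900, 0.2000) = 0.7520
¬α = 1 − 0.6900 = 0.3100
¬α ∧ ε = a·b on (0.3100, 0.5700) = 0.1767
(α ∨ δ) ∨ (¬α ∧ ε) = a + b − a·b on (0.7520, 0.1767) = 0.7958
¬((α ∨ δ) ∨ (¬α ∧ ε)) = 1 − 0.7958 = 0.2042
¬γ = 1 − 0.8900 = 0.1100
δ ∧ ¬γ = a·b on (0.2000, 0.1100) = 0.0220
¬((α ∨ δ) ∨ (¬α ∧ ε)) ∨ (δ ∧ ¬γ) = a + b − a·b on (0.2042, 0.0220) = 0.2217

0.222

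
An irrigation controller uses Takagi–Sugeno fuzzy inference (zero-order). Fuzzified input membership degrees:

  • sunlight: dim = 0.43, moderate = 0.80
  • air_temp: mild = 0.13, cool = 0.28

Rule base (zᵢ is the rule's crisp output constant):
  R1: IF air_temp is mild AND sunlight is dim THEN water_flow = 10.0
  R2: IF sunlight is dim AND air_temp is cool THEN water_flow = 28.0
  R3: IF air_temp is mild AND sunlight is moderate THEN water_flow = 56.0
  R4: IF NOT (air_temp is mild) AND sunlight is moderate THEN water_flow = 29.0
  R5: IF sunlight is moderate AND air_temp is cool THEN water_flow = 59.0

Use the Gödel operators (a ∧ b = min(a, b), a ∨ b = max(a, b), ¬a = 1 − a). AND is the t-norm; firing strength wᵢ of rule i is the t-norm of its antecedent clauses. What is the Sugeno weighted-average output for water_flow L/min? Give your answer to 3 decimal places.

34.654

R1 (z=10.0): mild=0.13, dim=0.43; AND[min(a, b)] → w = 0.13
R2 (z=28.0): dim=0.43, cool=0.28; AND[min(a, b)] → w = 0.28
R3 (z=56.0): mild=0.13, moderate=0.80; AND[min(a, b)] → w = 0.13
R4 (z=29.0): ¬mild=1−0.13=0.87, moderate=0.80; AND[min(a, b)] → w = 0.80
R5 (z=59.0): moderate=0.80, cool=0.28; AND[min(a, b)] → w = 0.28
Weighted average = (0.13·10.0 + 0.28·28.0 + 0.13·56.0 + 0.80·29.0 + 0.28·59.0) / (0.13 + 0.28 + 0.13 + 0.80 + 0.28)
  = 56.1400 / 1.6200 = 34.654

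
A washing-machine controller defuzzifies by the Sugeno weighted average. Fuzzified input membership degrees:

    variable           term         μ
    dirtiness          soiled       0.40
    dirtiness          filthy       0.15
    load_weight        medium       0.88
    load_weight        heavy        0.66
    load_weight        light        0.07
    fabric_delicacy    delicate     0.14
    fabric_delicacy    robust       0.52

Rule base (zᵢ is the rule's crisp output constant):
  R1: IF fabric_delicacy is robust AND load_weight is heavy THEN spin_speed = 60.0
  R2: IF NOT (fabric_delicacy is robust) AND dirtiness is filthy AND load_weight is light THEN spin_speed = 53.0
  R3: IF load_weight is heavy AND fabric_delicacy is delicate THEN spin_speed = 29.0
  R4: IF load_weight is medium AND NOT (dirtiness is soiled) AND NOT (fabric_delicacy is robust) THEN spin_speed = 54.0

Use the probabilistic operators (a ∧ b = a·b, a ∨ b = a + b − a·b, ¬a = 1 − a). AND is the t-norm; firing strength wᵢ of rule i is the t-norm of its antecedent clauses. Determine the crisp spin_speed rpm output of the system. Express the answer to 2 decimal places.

R1 (z=60.0): robust=0.52, heavy=0.66; AND[a·b] → w = 0.3432
R2 (z=53.0): ¬robust=1−0.52=0.48, filthy=0.15, light=0.07; AND[a·b] → w = 0.0050
R3 (z=29.0): heavy=0.66, delicate=0.14; AND[a·b] → w = 0.0924
R4 (z=54.0): medium=0.88, ¬soiled=1−0.40=0.60, ¬robust=1−0.52=0.48; AND[a·b] → w = 0.2534
Weighted average = (0.3432·60.0 + 0.0050·53.0 + 0.0924·29.0 + 0.2534·54.0) / (0.3432 + 0.0050 + 0.0924 + 0.2534)
  = 37.2245 / 0.6941 = 53.63

53.63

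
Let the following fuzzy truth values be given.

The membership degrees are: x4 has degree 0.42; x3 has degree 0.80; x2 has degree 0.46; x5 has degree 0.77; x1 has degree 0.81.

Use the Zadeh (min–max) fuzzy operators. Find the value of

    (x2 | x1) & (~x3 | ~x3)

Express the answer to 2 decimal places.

0.20

x2 | x1 = max(a, b) on (0.46, 0.81) = 0.81
~x3 = 1 − 0.80 = 0.20
~x3 = 1 − 0.80 = 0.20
~x3 | ~x3 = max(a, b) on (0.20, 0.20) = 0.20
(x2 | x1) & (~x3 | ~x3) = min(a, b) on (0.81, 0.20) = 0.20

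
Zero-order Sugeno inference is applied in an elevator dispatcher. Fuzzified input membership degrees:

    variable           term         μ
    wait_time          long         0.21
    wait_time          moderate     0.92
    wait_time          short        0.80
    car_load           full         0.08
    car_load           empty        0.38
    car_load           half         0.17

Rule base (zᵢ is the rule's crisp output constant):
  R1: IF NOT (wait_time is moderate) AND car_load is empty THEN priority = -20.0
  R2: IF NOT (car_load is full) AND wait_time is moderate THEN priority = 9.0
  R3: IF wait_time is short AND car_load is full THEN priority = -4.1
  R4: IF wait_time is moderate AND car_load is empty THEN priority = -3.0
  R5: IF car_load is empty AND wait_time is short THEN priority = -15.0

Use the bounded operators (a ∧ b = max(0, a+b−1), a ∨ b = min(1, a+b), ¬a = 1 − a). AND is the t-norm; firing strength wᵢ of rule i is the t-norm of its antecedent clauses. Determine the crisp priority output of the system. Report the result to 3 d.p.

R1 (z=-20.0): ¬moderate=1−0.92=0.08, empty=0.38; AND[max(0, a+b−1)] → w = 0.00
R2 (z=9.0): ¬full=1−0.08=0.92, moderate=0.92; AND[max(0, a+b−1)] → w = 0.84
R3 (z=-4.1): short=0.80, full=0.08; AND[max(0, a+b−1)] → w = 0.00
R4 (z=-3.0): moderate=0.92, empty=0.38; AND[max(0, a+b−1)] → w = 0.30
R5 (z=-15.0): empty=0.38, short=0.80; AND[max(0, a+b−1)] → w = 0.18
Weighted average = (0.00·-20.0 + 0.84·9.0 + 0.00·-4.1 + 0.30·-3.0 + 0.18·-15.0) / (0.00 + 0.84 + 0.00 + 0.30 + 0.18)
  = 3.9600 / 1.3200 = 3.000

3.000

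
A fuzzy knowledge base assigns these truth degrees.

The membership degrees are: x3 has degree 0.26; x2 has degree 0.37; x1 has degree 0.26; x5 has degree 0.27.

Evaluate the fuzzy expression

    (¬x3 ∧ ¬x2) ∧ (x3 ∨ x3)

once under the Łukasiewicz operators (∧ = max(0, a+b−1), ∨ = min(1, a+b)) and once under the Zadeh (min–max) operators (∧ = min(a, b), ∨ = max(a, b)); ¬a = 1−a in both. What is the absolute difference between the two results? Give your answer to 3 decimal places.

0.260

Under Łukasiewicz:
  ¬x3 = 1 − 0.26 = 0.74
  ¬x2 = 1 − 0.37 = 0.63
  ¬x3 ∧ ¬x2 = max(0, a+b−1) on (0.74, 0.63) = 0.37
  x3 ∨ x3 = min(1, a+b) on (0.26, 0.26) = 0.52
  (¬x3 ∧ ¬x2) ∧ (x3 ∨ x3) = max(0, a+b−1) on (0.37, 0.52) = 0.00
  → value = 0.0000
Under Zadeh (min–max):
  ¬x3 = 1 − 0.26 = 0.74
  ¬x2 = 1 − 0.37 = 0.63
  ¬x3 ∧ ¬x2 = min(a, b) on (0.74, 0.63) = 0.63
  x3 ∨ x3 = max(a, b) on (0.26, 0.26) = 0.26
  (¬x3 ∧ ¬x2) ∧ (x3 ∨ x3) = min(a, b) on (0.63, 0.26) = 0.26
  → value = 0.2600
|0.0000 − 0.2600| = 0.260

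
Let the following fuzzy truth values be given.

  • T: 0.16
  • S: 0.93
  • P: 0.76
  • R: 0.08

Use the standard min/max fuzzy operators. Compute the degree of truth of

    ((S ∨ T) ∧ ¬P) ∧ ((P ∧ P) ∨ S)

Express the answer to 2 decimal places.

0.24

S ∨ T = max(a, b) on (0.93, 0.16) = 0.93
¬P = 1 − 0.76 = 0.24
(S ∨ T) ∧ ¬P = min(a, b) on (0.93, 0.24) = 0.24
P ∧ P = min(a, b) on (0.76, 0.76) = 0.76
(P ∧ P) ∨ S = max(a, b) on (0.76, 0.93) = 0.93
((S ∨ T) ∧ ¬P) ∧ ((P ∧ P) ∨ S) = min(a, b) on (0.24, 0.93) = 0.24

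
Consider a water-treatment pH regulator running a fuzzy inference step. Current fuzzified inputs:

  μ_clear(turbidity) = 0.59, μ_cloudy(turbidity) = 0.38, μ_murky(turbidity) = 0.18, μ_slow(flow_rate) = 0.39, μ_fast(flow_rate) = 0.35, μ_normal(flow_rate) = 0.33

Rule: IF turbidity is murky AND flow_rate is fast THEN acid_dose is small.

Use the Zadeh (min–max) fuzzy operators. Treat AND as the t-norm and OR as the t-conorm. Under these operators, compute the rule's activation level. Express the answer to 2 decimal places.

firing strength: murky=0.18, fast=0.35; AND[min(a, b)] → w = 0.18

0.18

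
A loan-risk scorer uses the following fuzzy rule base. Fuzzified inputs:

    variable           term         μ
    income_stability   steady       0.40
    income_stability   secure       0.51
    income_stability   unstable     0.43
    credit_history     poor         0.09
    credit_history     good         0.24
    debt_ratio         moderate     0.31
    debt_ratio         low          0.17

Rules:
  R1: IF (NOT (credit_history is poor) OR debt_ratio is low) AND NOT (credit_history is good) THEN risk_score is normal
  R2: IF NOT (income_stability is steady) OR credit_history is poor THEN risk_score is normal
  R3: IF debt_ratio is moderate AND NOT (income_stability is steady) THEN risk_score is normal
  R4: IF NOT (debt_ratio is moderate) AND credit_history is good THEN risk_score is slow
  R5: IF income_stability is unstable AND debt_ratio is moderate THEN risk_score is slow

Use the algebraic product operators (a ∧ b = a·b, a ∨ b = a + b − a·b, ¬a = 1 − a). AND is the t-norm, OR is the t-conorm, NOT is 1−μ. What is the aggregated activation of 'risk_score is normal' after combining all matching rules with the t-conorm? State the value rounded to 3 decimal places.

R1: (¬poor=1−0.09=0.91 OR low=0.17) = 0.9253; AND[a·b] with ¬good=1−0.24=0.76 → w = 0.7032
R2: ¬steady=1−0.40=0.60, poor=0.09; OR[a + b − a·b] → w = 0.6360
R3: moderate=0.31, ¬steady=1−0.40=0.60; AND[a·b] → w = 0.1860
R4: ¬moderate=1−0.31=0.69, good=0.24; AND[a·b] → w = 0.1656
R5: unstable=0.43, moderate=0.31; AND[a·b] → w = 0.1333
Rules with consequent 'normal': {R1, R2, R3} → strengths 0.7032, 0.6360, 0.1860
Aggregate via t-conorm [a + b − a·b]: 0.9121

0.912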